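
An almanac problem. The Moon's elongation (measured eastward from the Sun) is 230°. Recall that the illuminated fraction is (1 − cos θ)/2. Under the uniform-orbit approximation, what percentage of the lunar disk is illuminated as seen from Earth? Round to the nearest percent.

82%

f = (1 − cos 230°)/2 = (1 − (-0.643))/2 ≈ 0.821, i.e. 82%.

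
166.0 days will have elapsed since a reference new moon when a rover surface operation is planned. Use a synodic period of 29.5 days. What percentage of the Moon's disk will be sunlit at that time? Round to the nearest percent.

85%

166.0 d spans 5 complete synodic months (5 × 29.5 = 147.50 d) plus 18.50 d.
The Moon has covered 18.50/29.5 of its cycle, so θ ≈ 360° × 18.50/29.5 = 225.8°.
Illuminated fraction = (1 − cos 225.8°)/2 = (1 − (-0.698))/2 ≈ 0.849, so 85%.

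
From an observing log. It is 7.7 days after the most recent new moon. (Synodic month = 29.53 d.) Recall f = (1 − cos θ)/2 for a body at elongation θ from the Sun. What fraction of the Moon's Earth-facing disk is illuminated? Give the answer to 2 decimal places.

Phase angle: θ = 360°·(7.7 d)/(29.53 d) = 93.9°.
With cos θ = (-0.068), the lit fraction is (1 − (-0.068))/2 ≈ 0.534.

0.53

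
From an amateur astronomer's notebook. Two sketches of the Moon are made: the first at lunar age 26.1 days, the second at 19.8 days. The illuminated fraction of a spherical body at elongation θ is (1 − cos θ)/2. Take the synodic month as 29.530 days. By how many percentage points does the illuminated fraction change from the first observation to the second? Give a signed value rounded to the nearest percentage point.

θ₁ = 360° × 26.1/29.530 = 318.2°, f₁ = (1 − cos θ₁)/2 = 0.127.
θ₂ = 360° × 19.8/29.530 = 241.4°, f₂ = (1 − cos θ₂)/2 = 0.739.
Change = f₂ − f₁ = +0.612 → +61 percentage points.

+61 pp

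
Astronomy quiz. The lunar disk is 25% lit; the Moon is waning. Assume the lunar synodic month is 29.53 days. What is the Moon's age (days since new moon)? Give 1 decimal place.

24.6 days

Invert f = (1 − cos θ)/2 to get cos θ = 1 − 2(0.25) = 0.500, hence θ₀ = arccos 0.500 = 60.0°.
Waning ⇒ past full, so θ = 360° − 60.0° = 300.0°.
That fraction of the synodic month is 300.0/360 × 29.53 d ≈ 24.61 d.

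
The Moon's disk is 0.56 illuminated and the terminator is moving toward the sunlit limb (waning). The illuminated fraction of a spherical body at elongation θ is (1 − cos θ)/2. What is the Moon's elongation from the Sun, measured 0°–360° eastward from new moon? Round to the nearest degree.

From f = (1 − cos θ)/2: cos θ = 1 − 2×0.56 = -0.120; arccos → 96.9°.
A waning Moon lies in 180°–360°, so θ = 360° − 96.9° = 263.1°.

263°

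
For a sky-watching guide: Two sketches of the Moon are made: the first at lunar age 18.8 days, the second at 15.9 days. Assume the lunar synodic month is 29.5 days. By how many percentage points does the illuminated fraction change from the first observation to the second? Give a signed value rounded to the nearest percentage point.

+16 percentage points

θ₁ = 360° × 18.8/29.5 = 229.4°, f₁ = (1 − cos θ₁)/2 = 0.825.
θ₂ = 360° × 15.9/29.5 = 194.0°, f₂ = (1 − cos θ₂)/2 = 0.985.
Change = f₂ − f₁ = +0.160 → +16 percentage points.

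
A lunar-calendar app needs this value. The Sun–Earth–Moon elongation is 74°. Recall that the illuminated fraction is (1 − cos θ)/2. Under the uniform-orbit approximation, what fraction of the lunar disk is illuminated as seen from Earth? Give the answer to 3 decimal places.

cos 74° = 0.276, so f = (1 − 0.276)/2 = 0.362.

0.362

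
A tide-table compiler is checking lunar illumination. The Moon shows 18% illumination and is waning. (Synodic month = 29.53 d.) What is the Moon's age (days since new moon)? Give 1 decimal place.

Invert f = (1 − cos θ)/2 to get cos θ = 1 − 2(0.18) = 0.640, hence θ₀ = arccos 0.640 = 50.2°.
Waning ⇒ past full, so θ = 360° − 50.2° = 309.8°.
That fraction of the synodic month is 309.8/360 × 29.53 d ≈ 25.41 d.

25.4 days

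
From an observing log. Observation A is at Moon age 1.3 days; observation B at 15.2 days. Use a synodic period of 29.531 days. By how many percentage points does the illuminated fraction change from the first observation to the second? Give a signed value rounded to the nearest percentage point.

First observation: θ = 360°·1.3/29.531 = 15.8°, so f = 0.019.
Second observation: θ = 185.3°, f = 0.998.
Δf = 0.998 − 0.019 = +0.979, i.e. +98 pp.

+98 percentage points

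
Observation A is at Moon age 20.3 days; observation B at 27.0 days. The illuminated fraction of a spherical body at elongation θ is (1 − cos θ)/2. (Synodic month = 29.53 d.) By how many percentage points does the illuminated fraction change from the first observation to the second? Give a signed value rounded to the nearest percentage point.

-62 percentage points

First observation: θ = 360°·20.3/29.53 = 247.5°, so f = 0.692.
Second observation: θ = 329.2°, f = 0.071.
Δf = 0.071 − 0.692 = -0.621, i.e. -62 pp.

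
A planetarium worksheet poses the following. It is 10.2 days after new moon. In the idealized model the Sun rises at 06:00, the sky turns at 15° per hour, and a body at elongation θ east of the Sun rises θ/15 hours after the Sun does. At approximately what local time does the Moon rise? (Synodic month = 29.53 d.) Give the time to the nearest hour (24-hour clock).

Elongation θ = 360° × 10.2/29.53 ≈ 124.3°.
At 15° of sky rotation per hour, 124.3° corresponds to a 8.29 h lag.
06:00 + 8.29 h ≈ 14:17 → 14:00 to the nearest hour.

14:00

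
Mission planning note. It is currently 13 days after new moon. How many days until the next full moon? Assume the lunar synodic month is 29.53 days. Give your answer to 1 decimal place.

Full moon is 0.5 of the way through the cycle: age 0.5 × 29.53 = 14.765 d.
That is 14.765 − 13 = 1.765 days ahead.

1.8 days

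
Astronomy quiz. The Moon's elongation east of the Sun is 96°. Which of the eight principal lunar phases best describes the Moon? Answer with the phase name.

first quarter

96° lies in the first quarter sector of the 8-phase cycle.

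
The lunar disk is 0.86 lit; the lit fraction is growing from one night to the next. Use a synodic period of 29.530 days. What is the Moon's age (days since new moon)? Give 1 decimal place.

From f = (1 − cos θ)/2: cos θ = 1 − 2×0.86 = -0.720; arccos → 136.1°.
Before full moon the principal value applies: θ = 136.1°.
That fraction of the synodic month is 136.1/360 × 29.530 d ≈ 11.16 d.

11.2 days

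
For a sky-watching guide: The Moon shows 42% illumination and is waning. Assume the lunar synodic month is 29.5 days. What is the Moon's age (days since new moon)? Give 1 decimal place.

22.9 days

Invert f = (1 − cos θ)/2 to get cos θ = 1 − 2(0.42) = 0.160, hence θ₀ = arccos 0.160 = 80.8°.
Waning ⇒ past full, so θ = 360° − 80.8° = 279.2°.
That fraction of the synodic month is 279.2/360 × 29.5 d ≈ 22.88 d.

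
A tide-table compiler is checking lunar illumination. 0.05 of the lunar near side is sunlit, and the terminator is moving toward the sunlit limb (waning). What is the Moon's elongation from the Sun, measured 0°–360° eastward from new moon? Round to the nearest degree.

334°

Invert f = (1 − cos θ)/2 to get cos θ = 1 − 2(0.05) = 0.900, hence θ₀ = arccos 0.900 = 25.8°.
Waning ⇒ past full, so θ = 360° − 25.8° = 334.2°.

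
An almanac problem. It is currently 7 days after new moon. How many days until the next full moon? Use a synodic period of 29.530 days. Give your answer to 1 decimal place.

7.8 days

Full moon occurs at elongation 180°, i.e. at age 29.530 × 180/360 = 14.765 d.
That is 14.765 − 7 = 7.765 days ahead.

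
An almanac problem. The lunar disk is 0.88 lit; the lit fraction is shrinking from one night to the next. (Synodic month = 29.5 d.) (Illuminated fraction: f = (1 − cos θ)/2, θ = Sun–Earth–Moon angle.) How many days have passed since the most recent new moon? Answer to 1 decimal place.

cos θ = 1 − 2f = -0.760, giving a principal value of 139.5°.
Waning ⇒ past full, so θ = 360° − 139.5° = 220.5°.
At 360°/29.5 d per day, 220.5° corresponds to 18.07 days.

18.1 days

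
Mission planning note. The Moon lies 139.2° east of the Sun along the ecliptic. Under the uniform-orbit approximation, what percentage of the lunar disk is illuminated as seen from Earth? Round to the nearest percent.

88%

cos 139.2° = (-0.757), so f = (1 − (-0.757))/2 = 0.878, i.e. 88%.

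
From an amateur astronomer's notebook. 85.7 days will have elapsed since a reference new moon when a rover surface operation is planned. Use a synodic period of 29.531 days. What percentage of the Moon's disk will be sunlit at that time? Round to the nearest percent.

9%

85.7/29.531 = 2.902 lunations, so 2 complete cycles and 26.64 d into the next.
Elongation θ = 360° × 26.64/29.531 ≈ 324.7°.
cos 324.7° = 0.816, so f = (1 − 0.816)/2 = 0.092, so 9%.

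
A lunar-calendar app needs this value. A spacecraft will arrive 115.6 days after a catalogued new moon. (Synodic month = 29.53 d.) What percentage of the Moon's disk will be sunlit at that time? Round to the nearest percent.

Reduce mod P: 115.6 − 3×29.53 = 27.01 d into the current lunation.
Elongation θ = 360° × 27.01/29.53 ≈ 329.3°.
cos 329.3° = 0.860, so f = (1 − 0.860)/2 = 0.070, so 7%.

7%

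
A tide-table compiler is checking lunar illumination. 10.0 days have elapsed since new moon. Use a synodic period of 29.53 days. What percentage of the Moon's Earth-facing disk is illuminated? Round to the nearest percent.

The Moon has covered 10.0/29.53 of its cycle, so θ ≈ 360° × 10.0/29.53 = 121.9°.
Illuminated fraction = (1 − cos 121.9°)/2 = (1 − (-0.529))/2 ≈ 0.764, so 76%.

76%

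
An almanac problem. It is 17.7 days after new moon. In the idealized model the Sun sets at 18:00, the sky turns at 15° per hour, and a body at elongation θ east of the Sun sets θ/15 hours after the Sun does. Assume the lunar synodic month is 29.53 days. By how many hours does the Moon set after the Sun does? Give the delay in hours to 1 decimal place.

14.4 h

Elongation θ = 360° × 17.7/29.53 ≈ 215.8°.
Delay after the Sun = 215.8° / (15°/h) ≈ 14.39 h.
So the Moon sets 14.39 h after the Sun.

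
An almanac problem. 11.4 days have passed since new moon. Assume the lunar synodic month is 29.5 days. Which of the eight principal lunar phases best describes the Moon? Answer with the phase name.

waxing gibbous

θ ≈ 360° × 11.4/29.5 = 139°, which falls in the waxing gibbous sector.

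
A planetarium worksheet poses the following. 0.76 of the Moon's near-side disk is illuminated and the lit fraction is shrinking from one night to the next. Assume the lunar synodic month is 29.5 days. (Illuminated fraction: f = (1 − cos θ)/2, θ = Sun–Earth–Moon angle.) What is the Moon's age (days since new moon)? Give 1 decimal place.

19.6 days

Invert f = (1 − cos θ)/2 to get cos θ = 1 − 2(0.76) = -0.520, hence θ₀ = arccos -0.520 = 121.3°.
A waning Moon lies in 180°–360°, so θ = 360° − 121.3° = 238.7°.
At 360°/29.5 d per day, 238.7° corresponds to 19.56 days.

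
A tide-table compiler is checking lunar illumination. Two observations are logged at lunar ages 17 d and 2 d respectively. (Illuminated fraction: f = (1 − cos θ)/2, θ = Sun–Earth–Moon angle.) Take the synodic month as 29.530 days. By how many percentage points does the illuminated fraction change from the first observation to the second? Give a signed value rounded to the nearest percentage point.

θ₁ = 360° × 17/29.530 = 207.2°, f₁ = (1 − cos θ₁)/2 = 0.945.
θ₂ = 360° × 2/29.530 = 24.4°, f₂ = (1 − cos θ₂)/2 = 0.045.
Change = f₂ − f₁ = -0.900 → -90 percentage points.

-90 pp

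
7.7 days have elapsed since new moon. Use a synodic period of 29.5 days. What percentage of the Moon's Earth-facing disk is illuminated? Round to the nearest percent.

The Moon has covered 7.7/29.5 of its cycle, so θ ≈ 360° × 7.7/29.5 = 94.0°.
Illuminated fraction = (1 − cos 94.0°)/2 = (1 − (-0.069))/2 ≈ 0.535, so 53%.

53%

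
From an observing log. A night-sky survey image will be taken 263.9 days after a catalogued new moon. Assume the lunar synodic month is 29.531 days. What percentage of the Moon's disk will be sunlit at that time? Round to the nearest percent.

4%

263.9/29.531 = 8.936 lunations, so 8 complete cycles and 27.65 d into the next.
Phase angle: θ = 360°·(27.65 d)/(29.531 d) = 337.1°.
cos 337.1° = 0.921, so f = (1 − 0.921)/2 = 0.039, so 4%.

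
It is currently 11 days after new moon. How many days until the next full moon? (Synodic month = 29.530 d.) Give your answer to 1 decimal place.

Full moon occurs at elongation 180°, i.e. at age 29.530 × 180/360 = 14.765 d.
That is 14.765 − 11 = 3.765 days ahead.

3.8 days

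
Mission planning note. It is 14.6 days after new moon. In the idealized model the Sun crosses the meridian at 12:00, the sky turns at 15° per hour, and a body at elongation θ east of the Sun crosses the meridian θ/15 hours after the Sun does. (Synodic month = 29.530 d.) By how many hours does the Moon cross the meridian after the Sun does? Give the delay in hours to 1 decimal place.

Elongation θ = 360° × 14.6/29.530 ≈ 178.0°.
At 15° of sky rotation per hour, 178.0° corresponds to a 11.87 h lag.
So the Moon crosses the meridian 11.87 h after the Sun.

11.9 h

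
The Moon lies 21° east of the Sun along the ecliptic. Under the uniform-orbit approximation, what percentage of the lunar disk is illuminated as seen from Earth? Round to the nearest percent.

3%

cos 21° = 0.934, so f = (1 − 0.934)/2 = 0.033, i.e. 3%.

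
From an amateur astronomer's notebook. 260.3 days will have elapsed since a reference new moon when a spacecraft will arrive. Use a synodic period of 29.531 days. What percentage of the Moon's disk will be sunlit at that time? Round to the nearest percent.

30%

260.3/29.531 = 8.814 lunations, so 8 complete cycles and 24.05 d into the next.
The Moon has covered 24.05/29.531 of its cycle, so θ ≈ 360° × 24.05/29.531 = 293.2°.
With cos θ = 0.394, the lit fraction is (1 − 0.394)/2 ≈ 0.303, so 30%.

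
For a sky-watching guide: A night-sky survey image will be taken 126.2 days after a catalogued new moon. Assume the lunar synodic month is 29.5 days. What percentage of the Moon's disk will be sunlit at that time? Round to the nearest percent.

126.2/29.5 = 4.278 lunations, so 4 complete cycles and 8.20 d into the next.
Elongation θ = 360° × 8.20/29.5 ≈ 100.1°.
With cos θ = (-0.175), the lit fraction is (1 − (-0.175))/2 ≈ 0.587, so 59%.

59%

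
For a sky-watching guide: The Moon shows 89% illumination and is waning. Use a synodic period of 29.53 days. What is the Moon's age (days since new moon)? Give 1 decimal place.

17.9 days

From f = (1 − cos θ)/2: cos θ = 1 − 2×0.89 = -0.780; arccos → 141.3°.
Waning ⇒ past full, so θ = 360° − 141.3° = 218.7°.
At 360°/29.53 d per day, 218.7° corresponds to 17.94 days.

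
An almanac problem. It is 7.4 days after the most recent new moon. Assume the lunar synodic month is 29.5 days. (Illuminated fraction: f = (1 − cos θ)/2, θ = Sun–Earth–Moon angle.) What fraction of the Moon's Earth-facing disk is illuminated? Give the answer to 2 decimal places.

0.50

Elongation θ = 360° × 7.4/29.5 ≈ 90.3°.
cos 90.3° = (-0.005), so f = (1 − (-0.005))/2 = 0.503.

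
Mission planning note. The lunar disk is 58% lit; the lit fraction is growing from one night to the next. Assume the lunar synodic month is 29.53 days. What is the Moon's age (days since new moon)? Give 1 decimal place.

8.1 days

cos θ = 1 − 2f = -0.160, giving a principal value of 99.2°.
Before full moon the principal value applies: θ = 99.2°.
Age = 29.53 × 99.2°/360° ≈ 8.14 days.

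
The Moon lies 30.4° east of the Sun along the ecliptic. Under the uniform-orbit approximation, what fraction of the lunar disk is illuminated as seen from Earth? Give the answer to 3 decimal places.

cos 30.4° = 0.863, so f = (1 − 0.863)/2 = 0.069.

0.069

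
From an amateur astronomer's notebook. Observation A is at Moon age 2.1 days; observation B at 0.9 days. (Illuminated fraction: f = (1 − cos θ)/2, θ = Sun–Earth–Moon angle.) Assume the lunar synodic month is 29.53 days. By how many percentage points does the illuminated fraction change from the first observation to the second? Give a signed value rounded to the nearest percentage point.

θ₁ = 360° × 2.1/29.53 = 25.6°, f₁ = (1 − cos θ₁)/2 = 0.049.
θ₂ = 360° × 0.9/29.53 = 11.0°, f₂ = (1 − cos θ₂)/2 = 0.009.
Change = f₂ − f₁ = -0.040 → -4 percentage points.

-4 pp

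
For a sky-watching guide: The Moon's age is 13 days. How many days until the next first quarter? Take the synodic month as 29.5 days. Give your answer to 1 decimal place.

23.9 days

First quarter occurs at elongation 90°, i.e. at age 29.5 × 90/360 = 7.375 d.
Already past this cycle's first quarter; the next is at 7.375 + 29.5 = 36.875 d, so 36.875 − 13 = 23.875 days.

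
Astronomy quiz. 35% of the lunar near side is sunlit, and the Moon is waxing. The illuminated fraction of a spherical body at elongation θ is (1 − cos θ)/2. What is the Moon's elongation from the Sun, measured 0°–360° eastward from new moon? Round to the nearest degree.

73°

From f = (1 − cos θ)/2: cos θ = 1 − 2×0.35 = 0.300; arccos → 72.5°.
The Moon is waxing (0°–180°), so θ = 72.5° directly.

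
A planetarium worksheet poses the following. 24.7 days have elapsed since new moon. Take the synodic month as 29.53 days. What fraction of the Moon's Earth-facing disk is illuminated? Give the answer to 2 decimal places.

0.24

The Moon has covered 24.7/29.53 of its cycle, so θ ≈ 360° × 24.7/29.53 = 301.1°.
cos 301.1° = 0.517, so f = (1 − 0.517)/2 = 0.242.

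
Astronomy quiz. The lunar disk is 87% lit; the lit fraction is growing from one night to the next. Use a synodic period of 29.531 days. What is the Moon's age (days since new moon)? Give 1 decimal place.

11.3 days

cos θ = 1 − 2f = -0.740, giving a principal value of 137.7°.
Waxing ⇒ before full, so θ = 137.7°.
That fraction of the synodic month is 137.7/360 × 29.531 d ≈ 11.30 d.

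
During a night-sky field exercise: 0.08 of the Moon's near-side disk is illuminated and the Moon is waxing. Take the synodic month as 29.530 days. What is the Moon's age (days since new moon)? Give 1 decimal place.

cos θ = 1 − 2f = 0.840, giving a principal value of 32.9°.
The Moon is waxing (0°–180°), so θ = 32.9° directly.
At 360°/29.530 d per day, 32.9° corresponds to 2.70 days.

2.7 days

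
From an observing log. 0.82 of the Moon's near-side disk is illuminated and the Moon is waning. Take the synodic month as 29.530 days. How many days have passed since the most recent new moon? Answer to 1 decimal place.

18.9 days

Invert f = (1 − cos θ)/2 to get cos θ = 1 − 2(0.82) = -0.640, hence θ₀ = arccos -0.640 = 129.8°.
A waning Moon lies in 180°–360°, so θ = 360° − 129.8° = 230.2°.
That fraction of the synodic month is 230.2/360 × 29.530 d ≈ 18.88 d.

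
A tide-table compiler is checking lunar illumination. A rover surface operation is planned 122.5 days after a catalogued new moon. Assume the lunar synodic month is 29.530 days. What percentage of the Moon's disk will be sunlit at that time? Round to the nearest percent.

20%

122.5/29.530 = 4.148 lunations, so 4 complete cycles and 4.38 d into the next.
Phase angle: θ = 360°·(4.38 d)/(29.530 d) = 53.4°.
cos 53.4° = 0.596, so f = (1 − 0.596)/2 = 0.202, so 20%.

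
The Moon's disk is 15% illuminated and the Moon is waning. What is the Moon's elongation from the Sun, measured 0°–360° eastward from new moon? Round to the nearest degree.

314°

From f = (1 − cos θ)/2: cos θ = 1 − 2×0.15 = 0.700; arccos → 45.6°.
Since the Moon is past full (waning), take the reflex angle: θ = 360° − 45.6° = 314.4°.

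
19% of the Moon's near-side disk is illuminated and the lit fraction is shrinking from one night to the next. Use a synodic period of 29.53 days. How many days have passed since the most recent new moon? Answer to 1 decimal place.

25.3 days

Invert f = (1 − cos θ)/2 to get cos θ = 1 − 2(0.19) = 0.620, hence θ₀ = arccos 0.620 = 51.7°.
Waning ⇒ past full, so θ = 360° − 51.7° = 308.3°.
Age = 29.53 × 308.3°/360° ≈ 25.29 days.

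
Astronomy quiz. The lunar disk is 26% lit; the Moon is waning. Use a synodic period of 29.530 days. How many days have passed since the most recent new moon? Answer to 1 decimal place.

cos θ = 1 − 2f = 0.480, giving a principal value of 61.3°.
A waning Moon lies in 180°–360°, so θ = 360° − 61.3° = 298.7°.
That fraction of the synodic month is 298.7/360 × 29.530 d ≈ 24.50 d.

24.5 days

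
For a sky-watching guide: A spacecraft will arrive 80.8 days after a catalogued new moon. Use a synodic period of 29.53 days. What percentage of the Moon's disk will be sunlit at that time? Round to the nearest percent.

80.8/29.53 = 2.736 lunations, so 2 complete cycles and 21.74 d into the next.
Elongation θ = 360° × 21.74/29.53 ≈ 265.0°.
Illuminated fraction = (1 − cos 265.0°)/2 = (1 − (-0.087))/2 ≈ 0.543, so 54%.

54%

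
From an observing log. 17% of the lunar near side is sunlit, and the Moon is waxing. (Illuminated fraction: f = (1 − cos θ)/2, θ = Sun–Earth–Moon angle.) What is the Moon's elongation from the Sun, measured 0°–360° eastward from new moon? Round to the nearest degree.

From f = (1 − cos θ)/2: cos θ = 1 − 2×0.17 = 0.660; arccos → 48.7°.
The Moon is waxing (0°–180°), so θ = 48.7° directly.

49°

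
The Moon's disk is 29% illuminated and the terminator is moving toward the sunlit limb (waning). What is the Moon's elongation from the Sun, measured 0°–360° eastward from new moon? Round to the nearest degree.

Invert f = (1 − cos θ)/2 to get cos θ = 1 − 2(0.29) = 0.420, hence θ₀ = arccos 0.420 = 65.2°.
A waning Moon lies in 180°–360°, so θ = 360° − 65.2° = 294.8°.

295°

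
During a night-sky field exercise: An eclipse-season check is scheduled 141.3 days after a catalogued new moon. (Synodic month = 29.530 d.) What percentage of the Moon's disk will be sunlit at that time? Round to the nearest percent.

39%

141.3/29.530 = 4.785 lunations, so 4 complete cycles and 23.18 d into the next.
Phase angle: θ = 360°·(23.18 d)/(29.530 d) = 282.6°.
cos 282.6° = 0.218, so f = (1 − 0.218)/2 = 0.391, so 39%.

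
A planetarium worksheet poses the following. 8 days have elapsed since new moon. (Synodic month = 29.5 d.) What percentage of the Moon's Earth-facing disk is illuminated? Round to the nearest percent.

Elongation θ = 360° × 8/29.5 ≈ 97.6°.
With cos θ = (-0.133), the lit fraction is (1 − (-0.133))/2 ≈ 0.566, so 57%.

57%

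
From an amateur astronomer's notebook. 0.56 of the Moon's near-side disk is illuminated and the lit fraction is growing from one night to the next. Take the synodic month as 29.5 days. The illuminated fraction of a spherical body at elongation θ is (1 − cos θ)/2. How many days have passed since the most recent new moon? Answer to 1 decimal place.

7.9 days

From f = (1 − cos θ)/2: cos θ = 1 − 2×0.56 = -0.120; arccos → 96.9°.
Before full moon the principal value applies: θ = 96.9°.
At 360°/29.5 d per day, 96.9° corresponds to 7.94 days.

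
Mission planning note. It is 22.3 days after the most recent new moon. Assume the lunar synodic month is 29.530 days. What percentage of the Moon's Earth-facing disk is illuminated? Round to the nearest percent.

48%

The Moon has covered 22.3/29.530 of its cycle, so θ ≈ 360° × 22.3/29.530 = 271.9°.
With cos θ = 0.032, the lit fraction is (1 − 0.032)/2 ≈ 0.484, so 48%.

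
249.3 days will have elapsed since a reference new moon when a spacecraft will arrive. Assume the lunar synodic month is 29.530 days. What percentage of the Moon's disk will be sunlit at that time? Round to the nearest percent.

249.3/29.530 = 8.442 lunations, so 8 complete cycles and 13.06 d into the next.
Elongation θ = 360° × 13.06/29.530 ≈ 159.2°.
cos 159.2° = (-0.935), so f = (1 − (-0.935))/2 = 0.967, so 97%.

97%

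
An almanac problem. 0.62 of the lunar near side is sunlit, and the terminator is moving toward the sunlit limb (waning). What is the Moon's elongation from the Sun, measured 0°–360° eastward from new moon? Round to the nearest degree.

From f = (1 − cos θ)/2: cos θ = 1 − 2×0.62 = -0.240; arccos → 103.9°.
Since the Moon is past full (waning), take the reflex angle: θ = 360° − 103.9° = 256.1°.

256°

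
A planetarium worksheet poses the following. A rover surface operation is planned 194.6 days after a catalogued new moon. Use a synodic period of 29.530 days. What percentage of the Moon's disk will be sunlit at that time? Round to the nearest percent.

Reduce mod P: 194.6 − 6×29.530 = 17.42 d into the current lunation.
Elongation θ = 360° × 17.42/29.530 ≈ 212.4°.
Illuminated fraction = (1 − cos 212.4°)/2 = (1 − (-0.845))/2 ≈ 0.922, so 92%.

92%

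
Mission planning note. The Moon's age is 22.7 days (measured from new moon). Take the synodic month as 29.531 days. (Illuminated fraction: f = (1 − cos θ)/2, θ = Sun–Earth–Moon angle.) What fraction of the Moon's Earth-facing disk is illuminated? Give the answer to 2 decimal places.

0.44

Elongation θ = 360° × 22.7/29.531 ≈ 276.7°.
Illuminated fraction = (1 − cos 276.7°)/2 = (1 − 0.117)/2 ≈ 0.441.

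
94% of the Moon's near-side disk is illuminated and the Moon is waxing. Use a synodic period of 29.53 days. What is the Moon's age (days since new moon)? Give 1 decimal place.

12.4 days

cos θ = 1 − 2f = -0.880, giving a principal value of 151.6°.
The Moon is waxing (0°–180°), so θ = 151.6° directly.
Age = 29.53 × 151.6°/360° ≈ 12.44 days.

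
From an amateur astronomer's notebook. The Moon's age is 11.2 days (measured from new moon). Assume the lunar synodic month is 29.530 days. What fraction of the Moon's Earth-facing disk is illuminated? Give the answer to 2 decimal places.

Elongation θ = 360° × 11.2/29.530 ≈ 136.5°.
cos 136.5° = (-0.726), so f = (1 − (-0.726))/2 = 0.863.

0.86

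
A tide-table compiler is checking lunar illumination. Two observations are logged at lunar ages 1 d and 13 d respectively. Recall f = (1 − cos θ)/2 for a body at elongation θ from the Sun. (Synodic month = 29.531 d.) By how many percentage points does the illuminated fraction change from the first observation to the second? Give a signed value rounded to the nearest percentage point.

+95 percentage points

θ₁ = 360° × 1/29.531 = 12.2°, f₁ = (1 − cos θ₁)/2 = 0.011.
θ₂ = 360° × 13/29.531 = 158.5°, f₂ = (1 − cos θ₂)/2 = 0.965.
Change = f₂ − f₁ = +0.954 → +95 percentage points.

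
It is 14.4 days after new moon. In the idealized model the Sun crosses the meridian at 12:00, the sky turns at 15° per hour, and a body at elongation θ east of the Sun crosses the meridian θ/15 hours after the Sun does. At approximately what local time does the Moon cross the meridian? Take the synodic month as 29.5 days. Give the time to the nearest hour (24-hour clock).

00:00

The Moon has covered 14.4/29.5 of its cycle, so θ ≈ 360° × 14.4/29.5 = 175.7°.
The Moon trails the Sun by θ/15 = 175.7/15 ≈ 11.72 hours.
12:00 + 11.72 h ≈ 23:43 → 00:00 to the nearest hour.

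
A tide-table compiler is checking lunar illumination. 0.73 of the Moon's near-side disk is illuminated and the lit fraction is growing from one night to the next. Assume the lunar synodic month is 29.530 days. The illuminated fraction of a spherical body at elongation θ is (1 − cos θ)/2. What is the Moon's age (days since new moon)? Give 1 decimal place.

From f = (1 − cos θ)/2: cos θ = 1 − 2×0.73 = -0.460; arccos → 117.4°.
Before full moon the principal value applies: θ = 117.4°.
Age = 29.530 × 117.4°/360° ≈ 9.63 days.

9.6 days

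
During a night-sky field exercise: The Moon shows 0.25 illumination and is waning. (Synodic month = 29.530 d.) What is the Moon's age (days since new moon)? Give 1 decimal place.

cos θ = 1 − 2f = 0.500, giving a principal value of 60.0°.
Since the Moon is past full (waning), take the reflex angle: θ = 360° − 60.0° = 300.0°.
Age = 29.530 × 300.0°/360° ≈ 24.61 days.

24.6 days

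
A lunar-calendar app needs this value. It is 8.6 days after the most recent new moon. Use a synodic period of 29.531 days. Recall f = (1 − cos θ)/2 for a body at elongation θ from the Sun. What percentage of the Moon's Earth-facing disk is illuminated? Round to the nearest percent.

The Moon has covered 8.6/29.531 of its cycle, so θ ≈ 360° × 8.6/29.531 = 104.8°.
cos 104.8° = (-0.256), so f = (1 − (-0.256))/2 = 0.628, so 63%.

63%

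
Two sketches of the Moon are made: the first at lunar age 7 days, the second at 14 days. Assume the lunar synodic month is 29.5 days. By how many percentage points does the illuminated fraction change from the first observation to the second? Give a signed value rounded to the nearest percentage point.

θ₁ = 360° × 7/29.5 = 85.4°, f₁ = (1 − cos θ₁)/2 = 0.460.
θ₂ = 360° × 14/29.5 = 170.8°, f₂ = (1 − cos θ₂)/2 = 0.994.
Change = f₂ − f₁ = +0.534 → +53 percentage points.

+53 pp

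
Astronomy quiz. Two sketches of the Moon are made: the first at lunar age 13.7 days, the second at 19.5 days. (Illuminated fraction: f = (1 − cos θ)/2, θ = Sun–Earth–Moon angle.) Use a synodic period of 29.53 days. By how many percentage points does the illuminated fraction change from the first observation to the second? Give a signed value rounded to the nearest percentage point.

-22 pp

θ₁ = 360° × 13.7/29.53 = 167.0°, f₁ = (1 − cos θ₁)/2 = 0.987.
θ₂ = 360° × 19.5/29.53 = 237.7°, f₂ = (1 − cos θ₂)/2 = 0.767.
Change = f₂ − f₁ = -0.220 → -22 percentage points.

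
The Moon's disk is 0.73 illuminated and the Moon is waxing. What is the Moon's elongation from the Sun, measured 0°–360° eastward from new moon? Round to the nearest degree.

cos θ = 1 − 2f = -0.460, giving a principal value of 117.4°.
The Moon is waxing (0°–180°), so θ = 117.4° directly.

117°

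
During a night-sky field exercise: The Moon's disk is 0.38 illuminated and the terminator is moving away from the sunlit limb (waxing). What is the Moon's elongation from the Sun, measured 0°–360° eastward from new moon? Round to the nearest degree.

cos θ = 1 − 2f = 0.240, giving a principal value of 76.1°.
Waxing ⇒ before full, so θ = 76.1°.

76°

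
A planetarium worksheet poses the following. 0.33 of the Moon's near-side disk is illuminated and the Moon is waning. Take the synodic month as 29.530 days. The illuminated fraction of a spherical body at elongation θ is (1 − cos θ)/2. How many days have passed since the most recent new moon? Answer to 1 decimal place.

23.8 days

cos θ = 1 − 2f = 0.340, giving a principal value of 70.1°.
Since the Moon is past full (waning), take the reflex angle: θ = 360° − 70.1° = 289.9°.
That fraction of the synodic month is 289.9/360 × 29.530 d ≈ 23.78 d.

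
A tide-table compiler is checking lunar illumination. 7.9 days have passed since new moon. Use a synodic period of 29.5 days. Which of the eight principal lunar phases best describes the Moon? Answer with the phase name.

first quarter

θ ≈ 360° × 7.9/29.5 = 96°, which falls in the first quarter sector.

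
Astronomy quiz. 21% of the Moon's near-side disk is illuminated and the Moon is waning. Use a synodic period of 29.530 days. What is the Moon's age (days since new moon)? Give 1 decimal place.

Invert f = (1 − cos θ)/2 to get cos θ = 1 − 2(0.21) = 0.580, hence θ₀ = arccos 0.580 = 54.5°.
Since the Moon is past full (waning), take the reflex angle: θ = 360° − 54.5° = 305.5°.
At 360°/29.530 d per day, 305.5° corresponds to 25.06 days.

25.1 days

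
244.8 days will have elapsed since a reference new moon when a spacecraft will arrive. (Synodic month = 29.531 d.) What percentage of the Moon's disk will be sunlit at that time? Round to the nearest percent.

Reduce mod P: 244.8 − 8×29.531 = 8.55 d into the current lunation.
Elongation θ = 360° × 8.55/29.531 ≈ 104.3°.
With cos θ = (-0.246), the lit fraction is (1 − (-0.246))/2 ≈ 0.623, so 62%.

62%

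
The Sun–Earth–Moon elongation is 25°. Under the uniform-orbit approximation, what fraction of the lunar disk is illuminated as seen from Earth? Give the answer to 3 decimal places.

cos 25° = 0.906, so f = (1 − 0.906)/2 = 0.047.

0.047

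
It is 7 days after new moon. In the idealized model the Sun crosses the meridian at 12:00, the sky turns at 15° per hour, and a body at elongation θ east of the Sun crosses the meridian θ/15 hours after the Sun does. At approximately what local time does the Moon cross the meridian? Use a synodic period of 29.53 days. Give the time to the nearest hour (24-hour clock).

The Moon has covered 7/29.53 of its cycle, so θ ≈ 360° × 7/29.53 = 85.3°.
Delay after the Sun = 85.3° / (15°/h) ≈ 5.69 h.
12:00 + 5.69 h ≈ 17:41 → 18:00 to the nearest hour.

18:00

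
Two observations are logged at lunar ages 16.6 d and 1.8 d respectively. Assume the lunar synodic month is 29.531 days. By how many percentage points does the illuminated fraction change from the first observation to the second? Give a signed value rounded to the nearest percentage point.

-93 pp

θ₁ = 360° × 16.6/29.531 = 202.4°, f₁ = (1 − cos θ₁)/2 = 0.962.
θ₂ = 360° × 1.8/29.531 = 21.9°, f₂ = (1 − cos θ₂)/2 = 0.036.
Change = f₂ − f₁ = -0.926 → -93 percentage points.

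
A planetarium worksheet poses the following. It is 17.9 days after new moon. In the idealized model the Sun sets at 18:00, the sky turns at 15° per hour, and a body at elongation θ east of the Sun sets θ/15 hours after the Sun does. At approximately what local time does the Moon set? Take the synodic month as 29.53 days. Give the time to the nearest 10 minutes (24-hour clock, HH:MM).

08:30

The Moon has covered 17.9/29.53 of its cycle, so θ ≈ 360° × 17.9/29.53 = 218.2°.
Delay after the Sun = 218.2° / (15°/h) ≈ 14.55 h.
18:00 + 14.548 h ≈ 08:33 → 08:30 to the nearest ten minutes.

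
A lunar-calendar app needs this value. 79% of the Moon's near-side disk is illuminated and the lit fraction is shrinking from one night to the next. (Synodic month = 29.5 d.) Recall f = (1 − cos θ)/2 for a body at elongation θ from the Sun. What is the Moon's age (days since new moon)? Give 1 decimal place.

19.2 days

From f = (1 − cos θ)/2: cos θ = 1 − 2×0.79 = -0.580; arccos → 125.5°.
A waning Moon lies in 180°–360°, so θ = 360° − 125.5° = 234.5°.
Age = 29.5 × 234.5°/360° ≈ 19.22 days.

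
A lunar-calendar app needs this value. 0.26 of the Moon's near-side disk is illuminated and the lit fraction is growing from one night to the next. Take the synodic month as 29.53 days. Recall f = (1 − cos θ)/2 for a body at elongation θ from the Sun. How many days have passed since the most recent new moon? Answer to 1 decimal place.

Invert f = (1 − cos θ)/2 to get cos θ = 1 − 2(0.26) = 0.480, hence θ₀ = arccos 0.480 = 61.3°.
The Moon is waxing (0°–180°), so θ = 61.3° directly.
That fraction of the synodic month is 61.3/360 × 29.53 d ≈ 5.03 d.

5.0 days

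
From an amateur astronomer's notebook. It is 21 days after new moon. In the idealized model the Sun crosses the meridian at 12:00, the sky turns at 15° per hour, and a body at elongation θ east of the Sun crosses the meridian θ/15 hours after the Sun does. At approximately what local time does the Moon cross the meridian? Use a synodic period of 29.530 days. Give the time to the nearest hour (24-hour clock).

Phase angle: θ = 360°·(21 d)/(29.530 d) = 256.0°.
The Moon trails the Sun by θ/15 = 256.0/15 ≈ 17.07 hours.
12:00 + 17.07 h ≈ 05:04 → 05:00 to the nearest hour.

05:00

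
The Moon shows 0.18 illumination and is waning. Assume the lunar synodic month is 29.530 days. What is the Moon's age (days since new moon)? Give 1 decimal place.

25.4 days

From f = (1 − cos θ)/2: cos θ = 1 − 2×0.18 = 0.640; arccos → 50.2°.
Waning ⇒ past full, so θ = 360° − 50.2° = 309.8°.
Age = 29.530 × 309.8°/360° ≈ 25.41 days.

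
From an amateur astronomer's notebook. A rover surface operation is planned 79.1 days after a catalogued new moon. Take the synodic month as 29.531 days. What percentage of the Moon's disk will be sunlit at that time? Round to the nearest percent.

79.1/29.531 = 2.679 lunations, so 2 complete cycles and 20.04 d into the next.
Phase angle: θ = 360°·(20.04 d)/(29.531 d) = 244.3°.
With cos θ = (-0.434), the lit fraction is (1 − (-0.434))/2 ≈ 0.717, so 72%.

72%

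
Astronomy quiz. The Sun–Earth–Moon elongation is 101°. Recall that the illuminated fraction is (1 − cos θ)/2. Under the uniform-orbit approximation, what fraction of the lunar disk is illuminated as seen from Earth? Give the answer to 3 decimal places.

f = (1 − cos 101°)/2 = (1 − (-0.191))/2 ≈ 0.595.

0.595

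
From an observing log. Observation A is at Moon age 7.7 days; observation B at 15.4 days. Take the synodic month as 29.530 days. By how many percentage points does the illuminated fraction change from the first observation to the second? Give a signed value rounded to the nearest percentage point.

+46 pp

θ₁ = 360° × 7.7/29.530 = 93.9°, f₁ = (1 − cos θ₁)/2 = 0.534.
θ₂ = 360° × 15.4/29.530 = 187.7°, f₂ = (1 − cos θ₂)/2 = 0.995.
Change = f₂ − f₁ = +0.462 → +46 percentage points.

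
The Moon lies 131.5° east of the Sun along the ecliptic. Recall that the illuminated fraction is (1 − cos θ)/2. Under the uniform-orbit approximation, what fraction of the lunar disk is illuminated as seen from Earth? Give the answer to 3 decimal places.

f = (1 − cos 131.5°)/2 = (1 − (-0.663))/2 ≈ 0.831.

0.831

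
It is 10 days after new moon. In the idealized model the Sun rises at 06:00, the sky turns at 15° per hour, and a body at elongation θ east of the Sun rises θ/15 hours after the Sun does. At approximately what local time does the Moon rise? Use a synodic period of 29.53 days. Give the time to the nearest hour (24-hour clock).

Elongation θ = 360° × 10/29.53 ≈ 121.9°.
At 15° of sky rotation per hour, 121.9° corresponds to a 8.13 h lag.
06:00 + 8.13 h ≈ 14:08 → 14:00 to the nearest hour.

14:00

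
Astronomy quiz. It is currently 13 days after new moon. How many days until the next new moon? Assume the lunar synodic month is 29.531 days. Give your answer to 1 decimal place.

16.5 days

The next new moon completes the synodic month: 29.531 − 13 = 16.531 days.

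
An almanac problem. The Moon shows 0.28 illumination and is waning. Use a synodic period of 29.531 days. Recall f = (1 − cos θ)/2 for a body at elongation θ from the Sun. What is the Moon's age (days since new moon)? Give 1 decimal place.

Invert f = (1 − cos θ)/2 to get cos θ = 1 − 2(0.28) = 0.440, hence θ₀ = arccos 0.440 = 63.9°.
Waning ⇒ past full, so θ = 360° − 63.9° = 296.1°.
At 360°/29.531 d per day, 296.1° corresponds to 24.29 days.

24.3 days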